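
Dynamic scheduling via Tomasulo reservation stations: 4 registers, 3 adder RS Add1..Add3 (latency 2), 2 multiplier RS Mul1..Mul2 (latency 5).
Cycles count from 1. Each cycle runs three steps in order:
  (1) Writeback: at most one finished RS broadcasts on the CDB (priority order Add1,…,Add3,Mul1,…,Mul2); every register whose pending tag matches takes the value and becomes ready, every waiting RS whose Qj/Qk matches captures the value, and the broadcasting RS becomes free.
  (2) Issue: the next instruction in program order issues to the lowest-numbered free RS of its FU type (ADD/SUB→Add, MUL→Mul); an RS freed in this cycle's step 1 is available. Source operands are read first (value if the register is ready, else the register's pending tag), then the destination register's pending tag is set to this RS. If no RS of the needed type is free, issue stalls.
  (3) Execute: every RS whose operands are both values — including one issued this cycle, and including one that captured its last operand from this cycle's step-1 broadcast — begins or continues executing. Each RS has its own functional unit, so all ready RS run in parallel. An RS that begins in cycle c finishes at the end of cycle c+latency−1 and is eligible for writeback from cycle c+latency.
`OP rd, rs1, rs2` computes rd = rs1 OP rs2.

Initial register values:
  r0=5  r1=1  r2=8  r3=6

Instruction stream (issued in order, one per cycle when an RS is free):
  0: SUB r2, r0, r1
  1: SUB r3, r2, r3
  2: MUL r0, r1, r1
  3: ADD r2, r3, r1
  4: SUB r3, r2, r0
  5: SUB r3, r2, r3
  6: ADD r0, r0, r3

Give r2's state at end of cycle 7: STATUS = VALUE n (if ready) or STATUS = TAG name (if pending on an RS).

  c1: issue SUB r2<-Add1  regs: r0:5,r1:1,r2:Add1,r3:6
  c2: issue SUB r3<-Add2  regs: r0:5,r1:1,r2:Add1,r3:Add2
  c3: CDB Add1=4; issue MUL r0<-Mul1  regs: r0:Mul1,r1:1,r2:4,r3:Add2
  c4: issue ADD r2<-Add1  regs: r0:Mul1,r1:1,r2:Add1,r3:Add2
  c5: CDB Add2=-2; issue SUB r3<-Add2  regs: r0:Mul1,r1:1,r2:Add1,r3:Add2
  c6: issue SUB r3<-Add3  regs: r0:Mul1,r1:1,r2:Add1,r3:Add3
  c7: CDB Add1=-1; issue ADD r0<-Add1  regs: r0:Add1,r1:1,r2:-1,r3:Add3

STATUS = VALUE -1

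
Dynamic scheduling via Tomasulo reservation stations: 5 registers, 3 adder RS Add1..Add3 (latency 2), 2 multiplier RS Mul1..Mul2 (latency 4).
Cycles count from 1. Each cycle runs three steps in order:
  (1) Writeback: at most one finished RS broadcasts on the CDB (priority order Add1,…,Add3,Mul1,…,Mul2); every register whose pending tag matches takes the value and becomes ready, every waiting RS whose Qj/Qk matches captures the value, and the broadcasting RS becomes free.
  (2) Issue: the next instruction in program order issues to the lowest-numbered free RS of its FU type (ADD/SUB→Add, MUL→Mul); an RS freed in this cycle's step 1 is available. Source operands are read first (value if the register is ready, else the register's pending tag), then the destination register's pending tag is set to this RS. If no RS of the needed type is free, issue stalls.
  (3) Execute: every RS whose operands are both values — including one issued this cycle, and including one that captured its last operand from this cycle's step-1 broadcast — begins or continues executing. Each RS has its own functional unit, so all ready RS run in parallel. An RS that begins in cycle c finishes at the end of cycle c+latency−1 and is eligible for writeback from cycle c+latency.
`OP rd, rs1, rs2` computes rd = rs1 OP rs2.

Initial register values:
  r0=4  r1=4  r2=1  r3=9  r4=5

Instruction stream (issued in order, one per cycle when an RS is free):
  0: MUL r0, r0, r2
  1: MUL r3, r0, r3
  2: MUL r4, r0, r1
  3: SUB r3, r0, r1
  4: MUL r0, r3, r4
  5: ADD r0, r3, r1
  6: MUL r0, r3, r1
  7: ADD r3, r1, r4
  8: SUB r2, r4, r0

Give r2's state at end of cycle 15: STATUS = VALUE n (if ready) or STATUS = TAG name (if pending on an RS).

STATUS = TAG Add2

c1: issue MUL r0<-Mul1 | r0:Mul1,r1:4,r2:1,r3:9,r4:5
c2: issue MUL r3<-Mul2 | r0:Mul1,r1:4,r2:1,r3:Mul2,r4:5
c3: stall | r0:Mul1,r1:4,r2:1,r3:Mul2,r4:5
c4: stall | r0:Mul1,r1:4,r2:1,r3:Mul2,r4:5
c5: CDB Mul1=4; issue MUL r4<-Mul1 | r0:4,r1:4,r2:1,r3:Mul2,r4:Mul1
c6: issue SUB r3<-Add1 | r0:4,r1:4,r2:1,r3:Add1,r4:Mul1
c7: stall | r0:4,r1:4,r2:1,r3:Add1,r4:Mul1
c8: CDB Add1=0; stall | r0:4,r1:4,r2:1,r3:0,r4:Mul1
c9: CDB Mul1=16; issue MUL r0<-Mul1 | r0:Mul1,r1:4,r2:1,r3:0,r4:16
c10: CDB Mul2=36; issue ADD r0<-Add1 | r0:Add1,r1:4,r2:1,r3:0,r4:16
c11: issue MUL r0<-Mul2 | r0:Mul2,r1:4,r2:1,r3:0,r4:16
c12: CDB Add1=4; issue ADD r3<-Add1 | r0:Mul2,r1:4,r2:1,r3:Add1,r4:16
c13: CDB Mul1=0; issue SUB r2<-Add2 | r0:Mul2,r1:4,r2:Add2,r3:Add1,r4:16
c14: CDB Add1=20 | r0:Mul2,r1:4,r2:Add2,r3:20,r4:16
c15: CDB Mul2=0 | r0:0,r1:4,r2:Add2,r3:20,r4:16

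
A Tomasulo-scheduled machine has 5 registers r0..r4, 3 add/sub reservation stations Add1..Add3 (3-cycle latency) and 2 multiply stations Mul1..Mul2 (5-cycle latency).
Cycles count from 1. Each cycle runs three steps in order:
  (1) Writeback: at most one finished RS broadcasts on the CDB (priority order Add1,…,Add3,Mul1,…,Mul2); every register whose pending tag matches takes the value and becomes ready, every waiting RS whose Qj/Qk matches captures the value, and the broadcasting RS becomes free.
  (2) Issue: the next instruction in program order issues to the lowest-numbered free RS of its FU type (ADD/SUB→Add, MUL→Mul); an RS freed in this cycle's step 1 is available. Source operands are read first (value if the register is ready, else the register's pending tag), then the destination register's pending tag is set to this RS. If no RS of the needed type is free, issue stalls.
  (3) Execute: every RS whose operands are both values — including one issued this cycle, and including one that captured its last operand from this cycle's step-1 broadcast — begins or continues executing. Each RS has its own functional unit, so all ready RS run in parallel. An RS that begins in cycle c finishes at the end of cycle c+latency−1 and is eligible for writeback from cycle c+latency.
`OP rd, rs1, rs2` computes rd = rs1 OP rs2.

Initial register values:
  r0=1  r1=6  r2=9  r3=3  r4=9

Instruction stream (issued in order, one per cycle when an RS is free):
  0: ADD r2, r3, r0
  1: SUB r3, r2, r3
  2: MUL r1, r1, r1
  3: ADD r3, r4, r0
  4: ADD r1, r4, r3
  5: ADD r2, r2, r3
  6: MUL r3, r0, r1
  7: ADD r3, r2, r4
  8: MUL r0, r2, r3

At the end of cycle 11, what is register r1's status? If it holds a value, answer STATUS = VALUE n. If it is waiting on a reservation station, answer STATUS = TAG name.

STATUS = VALUE 19

cycle 1: issue ADD r2<-Add1 // r0:1,r1:6,r2:Add1,r3:3,r4:9
cycle 2: issue SUB r3<-Add2 // r0:1,r1:6,r2:Add1,r3:Add2,r4:9
cycle 3: issue MUL r1<-Mul1 // r0:1,r1:Mul1,r2:Add1,r3:Add2,r4:9
cycle 4: CDB Add1=4; issue ADD r3<-Add1 // r0:1,r1:Mul1,r2:4,r3:Add1,r4:9
cycle 5: issue ADD r1<-Add3 // r0:1,r1:Add3,r2:4,r3:Add1,r4:9
cycle 6: stall // r0:1,r1:Add3,r2:4,r3:Add1,r4:9
cycle 7: CDB Add1=10; issue ADD r2<-Add1 // r0:1,r1:Add3,r2:Add1,r3:10,r4:9
cycle 8: CDB Add2=1; issue MUL r3<-Mul2 // r0:1,r1:Add3,r2:Add1,r3:Mul2,r4:9
cycle 9: CDB Mul1=36; issue ADD r3<-Add2 // r0:1,r1:Add3,r2:Add1,r3:Add2,r4:9
cycle 10: CDB Add1=14; issue MUL r0<-Mul1 // r0:Mul1,r1:Add3,r2:14,r3:Add2,r4:9
cycle 11: CDB Add3=19 // r0:Mul1,r1:19,r2:14,r3:Add2,r4:9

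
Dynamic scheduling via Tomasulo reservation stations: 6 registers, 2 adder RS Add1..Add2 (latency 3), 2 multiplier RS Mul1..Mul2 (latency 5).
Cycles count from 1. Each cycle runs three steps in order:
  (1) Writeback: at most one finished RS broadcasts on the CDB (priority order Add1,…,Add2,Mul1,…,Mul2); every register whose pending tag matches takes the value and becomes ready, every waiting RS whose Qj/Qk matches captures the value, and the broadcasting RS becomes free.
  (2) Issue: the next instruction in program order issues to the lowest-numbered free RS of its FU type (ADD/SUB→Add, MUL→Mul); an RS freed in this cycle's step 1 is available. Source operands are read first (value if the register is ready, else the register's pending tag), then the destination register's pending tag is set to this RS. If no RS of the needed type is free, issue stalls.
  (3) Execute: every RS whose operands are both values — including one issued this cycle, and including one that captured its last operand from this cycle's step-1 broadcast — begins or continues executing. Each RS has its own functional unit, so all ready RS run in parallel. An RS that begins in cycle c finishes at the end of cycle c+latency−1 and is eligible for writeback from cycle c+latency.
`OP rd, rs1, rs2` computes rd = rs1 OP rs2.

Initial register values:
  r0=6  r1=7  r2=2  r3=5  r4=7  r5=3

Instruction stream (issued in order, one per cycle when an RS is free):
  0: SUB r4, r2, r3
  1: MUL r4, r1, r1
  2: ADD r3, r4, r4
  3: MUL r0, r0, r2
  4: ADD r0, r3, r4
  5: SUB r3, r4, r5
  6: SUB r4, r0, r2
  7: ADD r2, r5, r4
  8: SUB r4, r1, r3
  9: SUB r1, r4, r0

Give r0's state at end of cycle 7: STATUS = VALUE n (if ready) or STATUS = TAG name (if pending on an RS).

STATUS = TAG Add1

c1: issue SUB r4<-Add1 | r0:6,r1:7,r2:2,r3:5,r4:Add1,r5:3
c2: issue MUL r4<-Mul1 | r0:6,r1:7,r2:2,r3:5,r4:Mul1,r5:3
c3: issue ADD r3<-Add2 | r0:6,r1:7,r2:2,r3:Add2,r4:Mul1,r5:3
c4: CDB Add1=-3; issue MUL r0<-Mul2 | r0:Mul2,r1:7,r2:2,r3:Add2,r4:Mul1,r5:3
c5: issue ADD r0<-Add1 | r0:Add1,r1:7,r2:2,r3:Add2,r4:Mul1,r5:3
c6: stall | r0:Add1,r1:7,r2:2,r3:Add2,r4:Mul1,r5:3
c7: CDB Mul1=49; stall | r0:Add1,r1:7,r2:2,r3:Add2,r4:49,r5:3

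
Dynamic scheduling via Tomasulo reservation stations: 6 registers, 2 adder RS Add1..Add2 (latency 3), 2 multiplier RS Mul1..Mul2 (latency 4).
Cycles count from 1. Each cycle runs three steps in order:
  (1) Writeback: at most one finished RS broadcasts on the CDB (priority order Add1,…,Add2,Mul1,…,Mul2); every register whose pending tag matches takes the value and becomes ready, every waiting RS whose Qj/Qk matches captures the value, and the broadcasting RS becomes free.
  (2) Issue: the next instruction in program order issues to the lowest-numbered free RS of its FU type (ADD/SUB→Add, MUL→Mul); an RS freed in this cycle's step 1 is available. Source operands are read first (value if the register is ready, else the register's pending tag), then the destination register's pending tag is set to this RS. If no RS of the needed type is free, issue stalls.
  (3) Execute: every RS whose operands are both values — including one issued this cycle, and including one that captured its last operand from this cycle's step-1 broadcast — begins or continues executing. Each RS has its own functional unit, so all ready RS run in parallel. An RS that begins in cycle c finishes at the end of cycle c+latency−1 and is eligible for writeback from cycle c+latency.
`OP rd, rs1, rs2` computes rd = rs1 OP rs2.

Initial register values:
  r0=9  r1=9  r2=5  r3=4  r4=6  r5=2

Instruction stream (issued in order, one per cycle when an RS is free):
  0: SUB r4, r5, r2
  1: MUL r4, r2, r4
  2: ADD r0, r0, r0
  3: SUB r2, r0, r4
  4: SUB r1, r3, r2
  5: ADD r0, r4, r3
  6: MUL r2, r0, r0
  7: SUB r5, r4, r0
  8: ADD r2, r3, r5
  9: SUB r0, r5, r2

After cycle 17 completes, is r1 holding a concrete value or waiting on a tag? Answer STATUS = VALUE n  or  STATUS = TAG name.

STATUS = VALUE -29

c1: issue SUB r4<-Add1 | r0:9,r1:9,r2:5,r3:4,r4:Add1,r5:2
c2: issue MUL r4<-Mul1 | r0:9,r1:9,r2:5,r3:4,r4:Mul1,r5:2
c3: issue ADD r0<-Add2 | r0:Add2,r1:9,r2:5,r3:4,r4:Mul1,r5:2
c4: CDB Add1=-3; issue SUB r2<-Add1 | r0:Add2,r1:9,r2:Add1,r3:4,r4:Mul1,r5:2
c5: stall | r0:Add2,r1:9,r2:Add1,r3:4,r4:Mul1,r5:2
c6: CDB Add2=18; issue SUB r1<-Add2 | r0:18,r1:Add2,r2:Add1,r3:4,r4:Mul1,r5:2
c7: stall | r0:18,r1:Add2,r2:Add1,r3:4,r4:Mul1,r5:2
c8: CDB Mul1=-15; stall | r0:18,r1:Add2,r2:Add1,r3:4,r4:-15,r5:2
c9: stall | r0:18,r1:Add2,r2:Add1,r3:4,r4:-15,r5:2
c10: stall | r0:18,r1:Add2,r2:Add1,r3:4,r4:-15,r5:2
c11: CDB Add1=33; issue ADD r0<-Add1 | r0:Add1,r1:Add2,r2:33,r3:4,r4:-15,r5:2
c12: issue MUL r2<-Mul1 | r0:Add1,r1:Add2,r2:Mul1,r3:4,r4:-15,r5:2
c13: stall | r0:Add1,r1:Add2,r2:Mul1,r3:4,r4:-15,r5:2
c14: CDB Add1=-11; issue SUB r5<-Add1 | r0:-11,r1:Add2,r2:Mul1,r3:4,r4:-15,r5:Add1
c15: CDB Add2=-29; issue ADD r2<-Add2 | r0:-11,r1:-29,r2:Add2,r3:4,r4:-15,r5:Add1
c16: stall | r0:-11,r1:-29,r2:Add2,r3:4,r4:-15,r5:Add1
c17: CDB Add1=-4; issue SUB r0<-Add1 | r0:Add1,r1:-29,r2:Add2,r3:4,r4:-15,r5:-4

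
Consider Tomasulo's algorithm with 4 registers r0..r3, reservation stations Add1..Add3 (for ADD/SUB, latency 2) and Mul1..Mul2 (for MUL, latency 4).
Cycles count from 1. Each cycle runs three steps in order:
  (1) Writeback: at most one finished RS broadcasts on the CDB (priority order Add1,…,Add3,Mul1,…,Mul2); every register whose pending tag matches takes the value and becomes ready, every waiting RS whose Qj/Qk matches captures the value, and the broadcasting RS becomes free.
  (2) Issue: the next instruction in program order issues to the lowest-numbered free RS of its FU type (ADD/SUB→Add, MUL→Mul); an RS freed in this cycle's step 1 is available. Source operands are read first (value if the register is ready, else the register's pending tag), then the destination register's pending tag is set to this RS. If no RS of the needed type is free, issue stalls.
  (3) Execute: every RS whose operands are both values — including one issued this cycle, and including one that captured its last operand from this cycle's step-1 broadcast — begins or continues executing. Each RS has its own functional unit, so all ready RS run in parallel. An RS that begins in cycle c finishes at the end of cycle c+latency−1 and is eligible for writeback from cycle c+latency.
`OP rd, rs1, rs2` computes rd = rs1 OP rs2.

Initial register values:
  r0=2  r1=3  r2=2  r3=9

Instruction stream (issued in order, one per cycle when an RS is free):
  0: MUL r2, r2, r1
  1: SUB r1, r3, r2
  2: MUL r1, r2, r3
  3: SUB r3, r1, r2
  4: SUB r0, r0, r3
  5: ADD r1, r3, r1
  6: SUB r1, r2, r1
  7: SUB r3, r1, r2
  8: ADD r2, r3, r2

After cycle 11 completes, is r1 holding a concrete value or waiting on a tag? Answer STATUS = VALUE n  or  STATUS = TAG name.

STATUS = TAG Add2

  c1: issue MUL r2<-Mul1  regs: r0:2,r1:3,r2:Mul1,r3:9
  c2: issue SUB r1<-Add1  regs: r0:2,r1:Add1,r2:Mul1,r3:9
  c3: issue MUL r1<-Mul2  regs: r0:2,r1:Mul2,r2:Mul1,r3:9
  c4: issue SUB r3<-Add2  regs: r0:2,r1:Mul2,r2:Mul1,r3:Add2
  c5: CDB Mul1=6; issue SUB r0<-Add3  regs: r0:Add3,r1:Mul2,r2:6,r3:Add2
  c6: stall  regs: r0:Add3,r1:Mul2,r2:6,r3:Add2
  c7: CDB Add1=3; issue ADD r1<-Add1  regs: r0:Add3,r1:Add1,r2:6,r3:Add2
  c8: stall  regs: r0:Add3,r1:Add1,r2:6,r3:Add2
  c9: CDB Mul2=54; stall  regs: r0:Add3,r1:Add1,r2:6,r3:Add2
  c10: stall  regs: r0:Add3,r1:Add1,r2:6,r3:Add2
  c11: CDB Add2=48; issue SUB r1<-Add2  regs: r0:Add3,r1:Add2,r2:6,r3:48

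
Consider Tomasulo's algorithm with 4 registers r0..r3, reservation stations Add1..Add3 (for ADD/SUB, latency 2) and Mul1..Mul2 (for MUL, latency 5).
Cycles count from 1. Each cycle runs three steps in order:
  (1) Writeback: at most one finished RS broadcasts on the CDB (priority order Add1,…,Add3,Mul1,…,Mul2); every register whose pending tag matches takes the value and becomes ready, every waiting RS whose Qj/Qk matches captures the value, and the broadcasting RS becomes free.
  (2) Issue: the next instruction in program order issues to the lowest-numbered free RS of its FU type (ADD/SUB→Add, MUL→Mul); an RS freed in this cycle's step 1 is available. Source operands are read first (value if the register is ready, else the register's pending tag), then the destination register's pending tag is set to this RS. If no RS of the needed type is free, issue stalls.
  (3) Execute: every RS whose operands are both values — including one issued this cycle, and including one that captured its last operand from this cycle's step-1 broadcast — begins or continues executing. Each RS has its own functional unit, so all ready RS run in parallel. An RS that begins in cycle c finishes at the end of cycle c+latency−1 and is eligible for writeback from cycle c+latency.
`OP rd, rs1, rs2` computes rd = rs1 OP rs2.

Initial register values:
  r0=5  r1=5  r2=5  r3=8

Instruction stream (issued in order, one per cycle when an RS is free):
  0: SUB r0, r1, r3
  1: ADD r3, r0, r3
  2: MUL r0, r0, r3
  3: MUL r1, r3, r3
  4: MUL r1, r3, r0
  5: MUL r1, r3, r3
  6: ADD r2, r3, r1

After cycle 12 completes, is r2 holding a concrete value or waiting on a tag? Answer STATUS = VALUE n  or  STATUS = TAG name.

  c1: issue SUB r0<-Add1  regs: r0:Add1,r1:5,r2:5,r3:8
  c2: issue ADD r3<-Add2  regs: r0:Add1,r1:5,r2:5,r3:Add2
  c3: CDB Add1=-3; issue MUL r0<-Mul1  regs: r0:Mul1,r1:5,r2:5,r3:Add2
  c4: issue MUL r1<-Mul2  regs: r0:Mul1,r1:Mul2,r2:5,r3:Add2
  c5: CDB Add2=5; stall  regs: r0:Mul1,r1:Mul2,r2:5,r3:5
  c6: stall  regs: r0:Mul1,r1:Mul2,r2:5,r3:5
  c7: stall  regs: r0:Mul1,r1:Mul2,r2:5,r3:5
  c8: stall  regs: r0:Mul1,r1:Mul2,r2:5,r3:5
  c9: stall  regs: r0:Mul1,r1:Mul2,r2:5,r3:5
  c10: CDB Mul1=-15; issue MUL r1<-Mul1  regs: r0:-15,r1:Mul1,r2:5,r3:5
  c11: CDB Mul2=25; issue MUL r1<-Mul2  regs: r0:-15,r1:Mul2,r2:5,r3:5
  c12: issue ADD r2<-Add1  regs: r0:-15,r1:Mul2,r2:Add1,r3:5

STATUS = TAG Add1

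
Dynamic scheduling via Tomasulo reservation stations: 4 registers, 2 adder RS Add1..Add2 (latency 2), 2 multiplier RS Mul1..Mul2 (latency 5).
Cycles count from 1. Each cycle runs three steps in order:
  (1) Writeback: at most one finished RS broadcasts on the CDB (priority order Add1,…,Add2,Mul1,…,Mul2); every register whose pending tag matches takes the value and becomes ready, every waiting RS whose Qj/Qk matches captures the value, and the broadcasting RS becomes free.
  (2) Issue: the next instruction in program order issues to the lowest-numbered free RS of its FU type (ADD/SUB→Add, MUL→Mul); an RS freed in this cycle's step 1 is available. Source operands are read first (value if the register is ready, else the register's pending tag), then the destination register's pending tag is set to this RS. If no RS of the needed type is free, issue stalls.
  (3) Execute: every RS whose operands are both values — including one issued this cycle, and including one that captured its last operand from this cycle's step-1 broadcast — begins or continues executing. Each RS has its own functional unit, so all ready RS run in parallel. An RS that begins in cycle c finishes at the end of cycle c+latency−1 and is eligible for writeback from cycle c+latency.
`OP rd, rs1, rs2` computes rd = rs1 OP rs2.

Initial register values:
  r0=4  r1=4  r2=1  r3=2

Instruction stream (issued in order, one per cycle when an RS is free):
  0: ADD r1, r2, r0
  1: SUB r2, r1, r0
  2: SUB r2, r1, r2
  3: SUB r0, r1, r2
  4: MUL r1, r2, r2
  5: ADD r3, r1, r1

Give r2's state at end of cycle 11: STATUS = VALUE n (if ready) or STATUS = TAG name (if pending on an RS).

STATUS = VALUE 4

c1: issue ADD r1<-Add1 | r0:4,r1:Add1,r2:1,r3:2
c2: issue SUB r2<-Add2 | r0:4,r1:Add1,r2:Add2,r3:2
c3: CDB Add1=5; issue SUB r2<-Add1 | r0:4,r1:5,r2:Add1,r3:2
c4: stall | r0:4,r1:5,r2:Add1,r3:2
c5: CDB Add2=1; issue SUB r0<-Add2 | r0:Add2,r1:5,r2:Add1,r3:2
c6: issue MUL r1<-Mul1 | r0:Add2,r1:Mul1,r2:Add1,r3:2
c7: CDB Add1=4; issue ADD r3<-Add1 | r0:Add2,r1:Mul1,r2:4,r3:Add1
c8: - | r0:Add2,r1:Mul1,r2:4,r3:Add1
c9: CDB Add2=1 | r0:1,r1:Mul1,r2:4,r3:Add1
c10: - | r0:1,r1:Mul1,r2:4,r3:Add1
c11: - | r0:1,r1:Mul1,r2:4,r3:Add1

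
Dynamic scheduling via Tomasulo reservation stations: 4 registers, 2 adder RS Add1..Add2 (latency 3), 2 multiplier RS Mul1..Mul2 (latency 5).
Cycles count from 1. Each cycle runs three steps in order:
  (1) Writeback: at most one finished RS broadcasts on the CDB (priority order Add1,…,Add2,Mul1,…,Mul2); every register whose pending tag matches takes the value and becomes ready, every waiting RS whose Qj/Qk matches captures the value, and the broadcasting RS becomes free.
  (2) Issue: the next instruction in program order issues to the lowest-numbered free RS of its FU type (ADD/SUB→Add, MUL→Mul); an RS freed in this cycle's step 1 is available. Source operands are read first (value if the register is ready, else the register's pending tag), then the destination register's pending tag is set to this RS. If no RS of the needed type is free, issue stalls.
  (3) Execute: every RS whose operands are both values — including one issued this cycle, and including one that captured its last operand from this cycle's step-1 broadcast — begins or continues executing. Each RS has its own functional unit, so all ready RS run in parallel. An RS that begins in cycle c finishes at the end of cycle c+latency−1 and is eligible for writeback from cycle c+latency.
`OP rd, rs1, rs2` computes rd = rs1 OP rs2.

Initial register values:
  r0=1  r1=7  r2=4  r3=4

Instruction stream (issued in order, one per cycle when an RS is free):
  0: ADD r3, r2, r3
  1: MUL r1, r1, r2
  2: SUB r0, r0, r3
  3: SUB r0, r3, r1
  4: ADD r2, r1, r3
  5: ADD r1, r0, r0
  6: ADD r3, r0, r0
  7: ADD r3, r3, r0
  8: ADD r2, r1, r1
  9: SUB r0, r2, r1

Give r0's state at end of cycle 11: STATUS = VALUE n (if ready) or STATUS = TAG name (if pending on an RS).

STATUS = VALUE -20

cycle 1: issue ADD r3<-Add1 // r0:1,r1:7,r2:4,r3:Add1
cycle 2: issue MUL r1<-Mul1 // r0:1,r1:Mul1,r2:4,r3:Add1
cycle 3: issue SUB r0<-Add2 // r0:Add2,r1:Mul1,r2:4,r3:Add1
cycle 4: CDB Add1=8; issue SUB r0<-Add1 // r0:Add1,r1:Mul1,r2:4,r3:8
cycle 5: stall // r0:Add1,r1:Mul1,r2:4,r3:8
cycle 6: stall // r0:Add1,r1:Mul1,r2:4,r3:8
cycle 7: CDB Add2=-7; issue ADD r2<-Add2 // r0:Add1,r1:Mul1,r2:Add2,r3:8
cycle 8: CDB Mul1=28; stall // r0:Add1,r1:28,r2:Add2,r3:8
cycle 9: stall // r0:Add1,r1:28,r2:Add2,r3:8
cycle 10: stall // r0:Add1,r1:28,r2:Add2,r3:8
cycle 11: CDB Add1=-20; issue ADD r1<-Add1 // r0:-20,r1:Add1,r2:Add2,r3:8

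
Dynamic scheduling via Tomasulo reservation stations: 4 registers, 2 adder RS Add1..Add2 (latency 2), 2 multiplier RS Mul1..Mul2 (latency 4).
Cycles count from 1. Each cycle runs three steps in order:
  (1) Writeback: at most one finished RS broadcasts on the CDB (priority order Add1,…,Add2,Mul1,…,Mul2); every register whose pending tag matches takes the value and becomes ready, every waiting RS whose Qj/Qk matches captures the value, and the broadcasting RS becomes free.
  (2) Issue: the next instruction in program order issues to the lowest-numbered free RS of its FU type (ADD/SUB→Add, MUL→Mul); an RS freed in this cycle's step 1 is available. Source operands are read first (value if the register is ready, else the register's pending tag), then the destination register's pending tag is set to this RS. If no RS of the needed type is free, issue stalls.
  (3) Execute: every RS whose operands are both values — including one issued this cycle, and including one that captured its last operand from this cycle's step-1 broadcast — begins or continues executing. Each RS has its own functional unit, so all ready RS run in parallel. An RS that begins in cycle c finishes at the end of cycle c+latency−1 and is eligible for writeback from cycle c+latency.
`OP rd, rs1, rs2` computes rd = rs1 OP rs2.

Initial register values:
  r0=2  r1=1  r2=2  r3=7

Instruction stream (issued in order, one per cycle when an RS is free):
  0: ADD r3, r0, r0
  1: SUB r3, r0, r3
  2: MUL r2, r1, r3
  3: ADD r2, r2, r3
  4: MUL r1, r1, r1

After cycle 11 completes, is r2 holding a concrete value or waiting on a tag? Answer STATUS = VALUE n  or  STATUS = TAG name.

cycle 1: issue ADD r3<-Add1 // r0:2,r1:1,r2:2,r3:Add1
cycle 2: issue SUB r3<-Add2 // r0:2,r1:1,r2:2,r3:Add2
cycle 3: CDB Add1=4; issue MUL r2<-Mul1 // r0:2,r1:1,r2:Mul1,r3:Add2
cycle 4: issue ADD r2<-Add1 // r0:2,r1:1,r2:Add1,r3:Add2
cycle 5: CDB Add2=-2; issue MUL r1<-Mul2 // r0:2,r1:Mul2,r2:Add1,r3:-2
cycle 6: - // r0:2,r1:Mul2,r2:Add1,r3:-2
cycle 7: - // r0:2,r1:Mul2,r2:Add1,r3:-2
cycle 8: - // r0:2,r1:Mul2,r2:Add1,r3:-2
cycle 9: CDB Mul1=-2 // r0:2,r1:Mul2,r2:Add1,r3:-2
cycle 10: CDB Mul2=1 // r0:2,r1:1,r2:Add1,r3:-2
cycle 11: CDB Add1=-4 // r0:2,r1:1,r2:-4,r3:-2

STATUS = VALUE -4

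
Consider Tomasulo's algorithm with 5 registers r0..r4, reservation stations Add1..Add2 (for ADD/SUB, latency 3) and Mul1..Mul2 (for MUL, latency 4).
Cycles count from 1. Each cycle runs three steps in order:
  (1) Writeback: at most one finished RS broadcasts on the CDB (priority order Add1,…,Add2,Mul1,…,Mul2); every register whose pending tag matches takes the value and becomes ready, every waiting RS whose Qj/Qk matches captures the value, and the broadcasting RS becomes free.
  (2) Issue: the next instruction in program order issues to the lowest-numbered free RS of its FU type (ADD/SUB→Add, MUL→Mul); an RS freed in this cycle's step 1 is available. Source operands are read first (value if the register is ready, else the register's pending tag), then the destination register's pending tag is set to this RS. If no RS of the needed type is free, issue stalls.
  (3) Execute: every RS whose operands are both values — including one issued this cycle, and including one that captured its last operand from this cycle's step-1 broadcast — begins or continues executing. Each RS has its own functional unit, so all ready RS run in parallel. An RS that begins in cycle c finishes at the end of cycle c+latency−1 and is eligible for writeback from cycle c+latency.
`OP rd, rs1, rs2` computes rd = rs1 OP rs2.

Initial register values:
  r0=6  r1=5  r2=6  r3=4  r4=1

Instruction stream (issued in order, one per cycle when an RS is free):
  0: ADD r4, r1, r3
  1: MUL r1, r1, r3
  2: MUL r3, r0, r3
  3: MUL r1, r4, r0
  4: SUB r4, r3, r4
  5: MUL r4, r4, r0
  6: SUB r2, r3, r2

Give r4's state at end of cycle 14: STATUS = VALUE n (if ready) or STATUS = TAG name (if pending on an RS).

  c1: issue ADD r4<-Add1  regs: r0:6,r1:5,r2:6,r3:4,r4:Add1
  c2: issue MUL r1<-Mul1  regs: r0:6,r1:Mul1,r2:6,r3:4,r4:Add1
  c3: issue MUL r3<-Mul2  regs: r0:6,r1:Mul1,r2:6,r3:Mul2,r4:Add1
  c4: CDB Add1=9; stall  regs: r0:6,r1:Mul1,r2:6,r3:Mul2,r4:9
  c5: stall  regs: r0:6,r1:Mul1,r2:6,r3:Mul2,r4:9
  c6: CDB Mul1=20; issue MUL r1<-Mul1  regs: r0:6,r1:Mul1,r2:6,r3:Mul2,r4:9
  c7: CDB Mul2=24; issue SUB r4<-Add1  regs: r0:6,r1:Mul1,r2:6,r3:24,r4:Add1
  c8: issue MUL r4<-Mul2  regs: r0:6,r1:Mul1,r2:6,r3:24,r4:Mul2
  c9: issue SUB r2<-Add2  regs: r0:6,r1:Mul1,r2:Add2,r3:24,r4:Mul2
  c10: CDB Add1=15  regs: r0:6,r1:Mul1,r2:Add2,r3:24,r4:Mul2
  c11: CDB Mul1=54  regs: r0:6,r1:54,r2:Add2,r3:24,r4:Mul2
  c12: CDB Add2=18  regs: r0:6,r1:54,r2:18,r3:24,r4:Mul2
  c13: -  regs: r0:6,r1:54,r2:18,r3:24,r4:Mul2
  c14: CDB Mul2=90  regs: r0:6,r1:54,r2:18,r3:24,r4:90

STATUS = VALUE 90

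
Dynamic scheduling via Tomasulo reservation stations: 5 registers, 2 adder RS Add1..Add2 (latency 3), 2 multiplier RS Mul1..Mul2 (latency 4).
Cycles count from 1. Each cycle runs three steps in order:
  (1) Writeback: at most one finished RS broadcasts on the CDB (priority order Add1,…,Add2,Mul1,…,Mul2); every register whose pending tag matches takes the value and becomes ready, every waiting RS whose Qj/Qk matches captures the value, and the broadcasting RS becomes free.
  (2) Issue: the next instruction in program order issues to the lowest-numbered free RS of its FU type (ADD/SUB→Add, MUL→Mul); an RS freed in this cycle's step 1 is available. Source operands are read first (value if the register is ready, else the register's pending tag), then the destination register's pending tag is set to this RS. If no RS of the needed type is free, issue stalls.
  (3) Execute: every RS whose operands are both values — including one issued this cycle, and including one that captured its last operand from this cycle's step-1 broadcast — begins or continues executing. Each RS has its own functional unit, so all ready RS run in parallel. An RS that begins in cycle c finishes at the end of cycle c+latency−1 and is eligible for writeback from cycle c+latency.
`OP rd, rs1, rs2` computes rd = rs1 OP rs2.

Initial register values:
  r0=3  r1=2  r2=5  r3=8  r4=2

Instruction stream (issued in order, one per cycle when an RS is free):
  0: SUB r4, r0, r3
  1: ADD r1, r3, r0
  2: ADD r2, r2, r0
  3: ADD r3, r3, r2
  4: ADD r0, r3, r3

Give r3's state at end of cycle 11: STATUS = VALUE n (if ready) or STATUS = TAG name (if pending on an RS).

cycle 1: issue SUB r4<-Add1 // r0:3,r1:2,r2:5,r3:8,r4:Add1
cycle 2: issue ADD r1<-Add2 // r0:3,r1:Add2,r2:5,r3:8,r4:Add1
cycle 3: stall // r0:3,r1:Add2,r2:5,r3:8,r4:Add1
cycle 4: CDB Add1=-5; issue ADD r2<-Add1 // r0:3,r1:Add2,r2:Add1,r3:8,r4:-5
cycle 5: CDB Add2=11; issue ADD r3<-Add2 // r0:3,r1:11,r2:Add1,r3:Add2,r4:-5
cycle 6: stall // r0:3,r1:11,r2:Add1,r3:Add2,r4:-5
cycle 7: CDB Add1=8; issue ADD r0<-Add1 // r0:Add1,r1:11,r2:8,r3:Add2,r4:-5
cycle 8: - // r0:Add1,r1:11,r2:8,r3:Add2,r4:-5
cycle 9: - // r0:Add1,r1:11,r2:8,r3:Add2,r4:-5
cycle 10: CDB Add2=16 // r0:Add1,r1:11,r2:8,r3:16,r4:-5
cycle 11: - // r0:Add1,r1:11,r2:8,r3:16,r4:-5

STATUS = VALUE 16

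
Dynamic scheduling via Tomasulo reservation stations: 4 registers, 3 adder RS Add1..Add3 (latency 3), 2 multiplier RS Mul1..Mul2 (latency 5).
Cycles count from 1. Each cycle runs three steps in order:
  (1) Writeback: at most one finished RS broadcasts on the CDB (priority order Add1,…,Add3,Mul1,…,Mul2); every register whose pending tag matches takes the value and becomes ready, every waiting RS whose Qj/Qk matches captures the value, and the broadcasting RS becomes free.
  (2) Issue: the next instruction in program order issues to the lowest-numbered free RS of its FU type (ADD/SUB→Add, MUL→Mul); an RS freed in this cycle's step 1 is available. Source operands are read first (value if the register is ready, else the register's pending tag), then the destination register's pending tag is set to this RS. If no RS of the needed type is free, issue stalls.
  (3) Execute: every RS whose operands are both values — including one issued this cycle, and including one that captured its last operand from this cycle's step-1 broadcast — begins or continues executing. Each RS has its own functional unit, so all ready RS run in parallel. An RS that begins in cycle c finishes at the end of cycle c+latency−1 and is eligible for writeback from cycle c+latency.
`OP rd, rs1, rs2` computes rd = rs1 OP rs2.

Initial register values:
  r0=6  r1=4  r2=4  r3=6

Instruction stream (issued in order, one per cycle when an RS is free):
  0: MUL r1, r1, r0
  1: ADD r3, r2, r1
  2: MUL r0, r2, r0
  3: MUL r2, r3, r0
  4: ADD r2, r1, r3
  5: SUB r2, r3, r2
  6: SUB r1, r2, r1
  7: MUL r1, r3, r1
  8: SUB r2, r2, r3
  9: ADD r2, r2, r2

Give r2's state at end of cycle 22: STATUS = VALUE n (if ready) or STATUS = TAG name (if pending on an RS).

cycle 1: issue MUL r1<-Mul1 // r0:6,r1:Mul1,r2:4,r3:6
cycle 2: issue ADD r3<-Add1 // r0:6,r1:Mul1,r2:4,r3:Add1
cycle 3: issue MUL r0<-Mul2 // r0:Mul2,r1:Mul1,r2:4,r3:Add1
cycle 4: stall // r0:Mul2,r1:Mul1,r2:4,r3:Add1
cycle 5: stall // r0:Mul2,r1:Mul1,r2:4,r3:Add1
cycle 6: CDB Mul1=24; issue MUL r2<-Mul1 // r0:Mul2,r1:24,r2:Mul1,r3:Add1
cycle 7: issue ADD r2<-Add2 // r0:Mul2,r1:24,r2:Add2,r3:Add1
cycle 8: CDB Mul2=24; issue SUB r2<-Add3 // r0:24,r1:24,r2:Add3,r3:Add1
cycle 9: CDB Add1=28; issue SUB r1<-Add1 // r0:24,r1:Add1,r2:Add3,r3:28
cycle 10: issue MUL r1<-Mul2 // r0:24,r1:Mul2,r2:Add3,r3:28
cycle 11: stall // r0:24,r1:Mul2,r2:Add3,r3:28
cycle 12: CDB Add2=52; issue SUB r2<-Add2 // r0:24,r1:Mul2,r2:Add2,r3:28
cycle 13: stall // r0:24,r1:Mul2,r2:Add2,r3:28
cycle 14: CDB Mul1=672; stall // r0:24,r1:Mul2,r2:Add2,r3:28
cycle 15: CDB Add3=-24; issue ADD r2<-Add3 // r0:24,r1:Mul2,r2:Add3,r3:28
cycle 16: - // r0:24,r1:Mul2,r2:Add3,r3:28
cycle 17: - // r0:24,r1:Mul2,r2:Add3,r3:28
cycle 18: CDB Add1=-48 // r0:24,r1:Mul2,r2:Add3,r3:28
cycle 19: CDB Add2=-52 // r0:24,r1:Mul2,r2:Add3,r3:28
cycle 20: - // r0:24,r1:Mul2,r2:Add3,r3:28
cycle 21: - // r0:24,r1:Mul2,r2:Add3,r3:28
cycle 22: CDB Add3=-104 // r0:24,r1:Mul2,r2:-104,r3:28

STATUS = VALUE -104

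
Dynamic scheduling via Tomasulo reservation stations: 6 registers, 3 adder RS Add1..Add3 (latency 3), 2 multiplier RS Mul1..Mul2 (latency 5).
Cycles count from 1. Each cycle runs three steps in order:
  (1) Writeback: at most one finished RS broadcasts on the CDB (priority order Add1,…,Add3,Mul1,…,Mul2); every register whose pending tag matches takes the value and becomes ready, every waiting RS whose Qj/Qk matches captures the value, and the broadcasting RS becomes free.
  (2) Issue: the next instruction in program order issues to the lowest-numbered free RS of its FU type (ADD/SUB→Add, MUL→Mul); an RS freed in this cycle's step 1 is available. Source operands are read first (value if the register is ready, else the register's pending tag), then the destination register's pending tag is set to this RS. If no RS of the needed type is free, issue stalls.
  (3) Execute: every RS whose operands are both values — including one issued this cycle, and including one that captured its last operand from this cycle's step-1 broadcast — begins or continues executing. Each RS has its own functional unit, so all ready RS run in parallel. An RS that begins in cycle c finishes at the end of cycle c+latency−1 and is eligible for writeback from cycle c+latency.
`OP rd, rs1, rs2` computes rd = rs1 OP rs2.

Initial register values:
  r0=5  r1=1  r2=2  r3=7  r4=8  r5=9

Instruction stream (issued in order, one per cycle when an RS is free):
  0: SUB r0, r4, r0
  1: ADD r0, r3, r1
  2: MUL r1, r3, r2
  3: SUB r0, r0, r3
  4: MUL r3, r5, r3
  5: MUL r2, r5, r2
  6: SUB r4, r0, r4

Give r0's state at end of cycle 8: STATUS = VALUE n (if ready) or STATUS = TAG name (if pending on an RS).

cycle 1: issue SUB r0<-Add1 // r0:Add1,r1:1,r2:2,r3:7,r4:8,r5:9
cycle 2: issue ADD r0<-Add2 // r0:Add2,r1:1,r2:2,r3:7,r4:8,r5:9
cycle 3: issue MUL r1<-Mul1 // r0:Add2,r1:Mul1,r2:2,r3:7,r4:8,r5:9
cycle 4: CDB Add1=3; issue SUB r0<-Add1 // r0:Add1,r1:Mul1,r2:2,r3:7,r4:8,r5:9
cycle 5: CDB Add2=8; issue MUL r3<-Mul2 // r0:Add1,r1:Mul1,r2:2,r3:Mul2,r4:8,r5:9
cycle 6: stall // r0:Add1,r1:Mul1,r2:2,r3:Mul2,r4:8,r5:9
cycle 7: stall // r0:Add1,r1:Mul1,r2:2,r3:Mul2,r4:8,r5:9
cycle 8: CDB Add1=1; stall // r0:1,r1:Mul1,r2:2,r3:Mul2,r4:8,r5:9

STATUS = VALUE 1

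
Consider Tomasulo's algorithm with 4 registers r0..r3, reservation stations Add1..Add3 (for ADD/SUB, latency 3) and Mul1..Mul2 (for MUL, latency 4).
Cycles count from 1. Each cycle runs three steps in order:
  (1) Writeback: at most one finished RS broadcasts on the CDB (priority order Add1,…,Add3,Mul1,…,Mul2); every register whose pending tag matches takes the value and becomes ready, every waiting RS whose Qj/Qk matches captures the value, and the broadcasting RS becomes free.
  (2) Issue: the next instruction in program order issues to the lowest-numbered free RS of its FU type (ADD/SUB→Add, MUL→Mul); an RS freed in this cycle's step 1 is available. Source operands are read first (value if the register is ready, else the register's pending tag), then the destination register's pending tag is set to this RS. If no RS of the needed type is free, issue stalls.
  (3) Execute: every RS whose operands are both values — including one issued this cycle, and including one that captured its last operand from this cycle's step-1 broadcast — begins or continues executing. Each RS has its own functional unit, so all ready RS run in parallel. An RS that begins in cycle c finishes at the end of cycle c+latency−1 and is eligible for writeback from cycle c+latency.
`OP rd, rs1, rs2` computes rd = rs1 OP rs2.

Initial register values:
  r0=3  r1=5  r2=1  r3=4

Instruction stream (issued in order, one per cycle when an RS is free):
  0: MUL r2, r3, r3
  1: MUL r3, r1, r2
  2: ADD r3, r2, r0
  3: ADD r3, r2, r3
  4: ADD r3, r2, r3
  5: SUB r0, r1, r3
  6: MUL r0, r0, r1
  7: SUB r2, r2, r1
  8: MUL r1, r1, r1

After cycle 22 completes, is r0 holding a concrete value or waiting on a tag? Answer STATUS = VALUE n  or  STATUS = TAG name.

STATUS = VALUE -230

  c1: issue MUL r2<-Mul1  regs: r0:3,r1:5,r2:Mul1,r3:4
  c2: issue MUL r3<-Mul2  regs: r0:3,r1:5,r2:Mul1,r3:Mul2
  c3: issue ADD r3<-Add1  regs: r0:3,r1:5,r2:Mul1,r3:Add1
  c4: issue ADD r3<-Add2  regs: r0:3,r1:5,r2:Mul1,r3:Add2
  c5: CDB Mul1=16; issue ADD r3<-Add3  regs: r0:3,r1:5,r2:16,r3:Add3
  c6: stall  regs: r0:3,r1:5,r2:16,r3:Add3
  c7: stall  regs: r0:3,r1:5,r2:16,r3:Add3
  c8: CDB Add1=19; issue SUB r0<-Add1  regs: r0:Add1,r1:5,r2:16,r3:Add3
  c9: CDB Mul2=80; issue MUL r0<-Mul1  regs: r0:Mul1,r1:5,r2:16,r3:Add3
  c10: stall  regs: r0:Mul1,r1:5,r2:16,r3:Add3
  c11: CDB Add2=35; issue SUB r2<-Add2  regs: r0:Mul1,r1:5,r2:Add2,r3:Add3
  c12: issue MUL r1<-Mul2  regs: r0:Mul1,r1:Mul2,r2:Add2,r3:Add3
  c13: -  regs: r0:Mul1,r1:Mul2,r2:Add2,r3:Add3
  c14: CDB Add2=11  regs: r0:Mul1,r1:Mul2,r2:11,r3:Add3
  c15: CDB Add3=51  regs: r0:Mul1,r1:Mul2,r2:11,r3:51
  c16: CDB Mul2=25  regs: r0:Mul1,r1:25,r2:11,r3:51
  c17: -  regs: r0:Mul1,r1:25,r2:11,r3:51
  c18: CDB Add1=-46  regs: r0:Mul1,r1:25,r2:11,r3:51
  c19: -  regs: r0:Mul1,r1:25,r2:11,r3:51
  c20: -  regs: r0:Mul1,r1:25,r2:11,r3:51
  c21: -  regs: r0:Mul1,r1:25,r2:11,r3:51
  c22: CDB Mul1=-230  regs: r0:-230,r1:25,r2:11,r3:51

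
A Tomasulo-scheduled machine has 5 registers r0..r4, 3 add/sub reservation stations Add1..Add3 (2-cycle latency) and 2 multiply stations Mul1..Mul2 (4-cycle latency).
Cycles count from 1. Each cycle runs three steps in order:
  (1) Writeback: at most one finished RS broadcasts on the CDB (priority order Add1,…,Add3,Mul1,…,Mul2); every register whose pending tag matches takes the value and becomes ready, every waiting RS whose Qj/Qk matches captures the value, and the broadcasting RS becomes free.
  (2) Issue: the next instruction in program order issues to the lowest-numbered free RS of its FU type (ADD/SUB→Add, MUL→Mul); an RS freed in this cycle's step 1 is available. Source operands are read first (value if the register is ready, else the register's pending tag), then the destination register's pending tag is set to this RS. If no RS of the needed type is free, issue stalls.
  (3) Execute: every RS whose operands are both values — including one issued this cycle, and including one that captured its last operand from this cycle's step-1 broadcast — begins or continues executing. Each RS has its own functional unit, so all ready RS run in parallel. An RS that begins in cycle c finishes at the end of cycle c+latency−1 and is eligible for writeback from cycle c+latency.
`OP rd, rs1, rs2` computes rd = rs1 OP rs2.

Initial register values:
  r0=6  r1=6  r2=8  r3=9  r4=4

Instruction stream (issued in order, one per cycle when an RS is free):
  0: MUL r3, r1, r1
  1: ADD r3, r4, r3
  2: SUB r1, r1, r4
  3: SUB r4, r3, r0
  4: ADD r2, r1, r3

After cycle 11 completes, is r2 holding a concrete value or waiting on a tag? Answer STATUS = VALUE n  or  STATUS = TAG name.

STATUS = VALUE 42

cycle 1: issue MUL r3<-Mul1 // r0:6,r1:6,r2:8,r3:Mul1,r4:4
cycle 2: issue ADD r3<-Add1 // r0:6,r1:6,r2:8,r3:Add1,r4:4
cycle 3: issue SUB r1<-Add2 // r0:6,r1:Add2,r2:8,r3:Add1,r4:4
cycle 4: issue SUB r4<-Add3 // r0:6,r1:Add2,r2:8,r3:Add1,r4:Add3
cycle 5: CDB Add2=2; issue ADD r2<-Add2 // r0:6,r1:2,r2:Add2,r3:Add1,r4:Add3
cycle 6: CDB Mul1=36 // r0:6,r1:2,r2:Add2,r3:Add1,r4:Add3
cycle 7: - // r0:6,r1:2,r2:Add2,r3:Add1,r4:Add3
cycle 8: CDB Add1=40 // r0:6,r1:2,r2:Add2,r3:40,r4:Add3
cycle 9: - // r0:6,r1:2,r2:Add2,r3:40,r4:Add3
cycle 10: CDB Add2=42 // r0:6,r1:2,r2:42,r3:40,r4:Add3
cycle 11: CDB Add3=34 // r0:6,r1:2,r2:42,r3:40,r4:34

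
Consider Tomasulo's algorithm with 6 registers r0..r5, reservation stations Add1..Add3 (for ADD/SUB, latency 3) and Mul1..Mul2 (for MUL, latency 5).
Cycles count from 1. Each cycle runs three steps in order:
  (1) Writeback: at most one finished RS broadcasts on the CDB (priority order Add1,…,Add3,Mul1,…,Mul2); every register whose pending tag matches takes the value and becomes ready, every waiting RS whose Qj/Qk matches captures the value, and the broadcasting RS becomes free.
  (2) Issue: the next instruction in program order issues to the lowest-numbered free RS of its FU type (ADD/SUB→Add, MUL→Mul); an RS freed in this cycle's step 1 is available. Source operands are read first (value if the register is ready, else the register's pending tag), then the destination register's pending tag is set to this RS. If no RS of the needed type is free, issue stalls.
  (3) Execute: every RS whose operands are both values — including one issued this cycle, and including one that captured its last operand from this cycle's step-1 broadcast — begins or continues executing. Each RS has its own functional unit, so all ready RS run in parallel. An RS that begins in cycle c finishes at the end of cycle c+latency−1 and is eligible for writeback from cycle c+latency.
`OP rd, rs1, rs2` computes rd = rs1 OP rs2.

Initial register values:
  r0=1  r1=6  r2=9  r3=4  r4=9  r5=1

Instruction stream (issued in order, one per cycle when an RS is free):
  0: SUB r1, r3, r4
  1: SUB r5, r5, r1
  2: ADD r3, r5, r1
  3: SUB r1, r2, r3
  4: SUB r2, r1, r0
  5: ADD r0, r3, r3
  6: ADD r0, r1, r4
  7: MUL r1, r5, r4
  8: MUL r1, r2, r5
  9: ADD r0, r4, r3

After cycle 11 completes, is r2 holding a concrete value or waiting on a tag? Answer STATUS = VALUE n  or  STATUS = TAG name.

  c1: issue SUB r1<-Add1  regs: r0:1,r1:Add1,r2:9,r3:4,r4:9,r5:1
  c2: issue SUB r5<-Add2  regs: r0:1,r1:Add1,r2:9,r3:4,r4:9,r5:Add2
  c3: issue ADD r3<-Add3  regs: r0:1,r1:Add1,r2:9,r3:Add3,r4:9,r5:Add2
  c4: CDB Add1=-5; issue SUB r1<-Add1  regs: r0:1,r1:Add1,r2:9,r3:Add3,r4:9,r5:Add2
  c5: stall  regs: r0:1,r1:Add1,r2:9,r3:Add3,r4:9,r5:Add2
  c6: stall  regs: r0:1,r1:Add1,r2:9,r3:Add3,r4:9,r5:Add2
  c7: CDB Add2=6; issue SUB r2<-Add2  regs: r0:1,r1:Add1,r2:Add2,r3:Add3,r4:9,r5:6
  c8: stall  regs: r0:1,r1:Add1,r2:Add2,r3:Add3,r4:9,r5:6
  c9: stall  regs: r0:1,r1:Add1,r2:Add2,r3:Add3,r4:9,r5:6
  c10: CDB Add3=1; issue ADD r0<-Add3  regs: r0:Add3,r1:Add1,r2:Add2,r3:1,r4:9,r5:6
  c11: stall  regs: r0:Add3,r1:Add1,r2:Add2,r3:1,r4:9,r5:6

STATUS = TAG Add2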